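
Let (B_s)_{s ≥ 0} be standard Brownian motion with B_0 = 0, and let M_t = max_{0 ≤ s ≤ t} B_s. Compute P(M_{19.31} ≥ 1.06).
P(M_{19.31} ≥ 1.06) = 2·P(B_{19.31} ≥ 1.06) = 2(1 − Φ(1.06/√19.31)) ≈ 0.8094

By the reflection principle for Brownian motion, P(M_t ≥ a) = 2 · P(B_t ≥ a) for a ≥ 0. Since B_t ~ N(0, t), P(B_t ≥ 1.06) = 1 − Φ(1.06/√t) = 1 − Φ(1.06/√19.31) = 1 − Φ(0.2412). So
  P(M_{19.31} ≥ 1.06) = 2(1 − Φ(0.2412)) ≈ 0.8094.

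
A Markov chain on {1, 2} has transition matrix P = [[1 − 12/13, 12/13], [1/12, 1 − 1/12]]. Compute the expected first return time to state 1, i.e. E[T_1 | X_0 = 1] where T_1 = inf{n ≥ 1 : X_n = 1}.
E[T_1 | X_0 = 1] = 1/π_1 = 157/13

For an irreducible recurrent Markov chain with stationary distribution π, E[T_i | X_0 = i] = 1/π_i (Kac's formula). Here π_1 = (1/12)/(12/13 + 1/12) = (1/12)/(157/156) = 13/157, so E[T_1 | X_0 = 1] = 1/π_1 = (12/13 + 1/12)/(1/12) = (157/156)/(1/12) = 157/13.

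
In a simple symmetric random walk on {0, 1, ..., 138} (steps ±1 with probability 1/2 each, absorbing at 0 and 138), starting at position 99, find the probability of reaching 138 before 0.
P(hit 138 before 0) = 99/138 = 33/46

Let u_k = P(hit 138 before 0 | start at k). Then u_0 = 0, u_138 = 1, and u_k = u_{k-1}/2 + u_{k+1}/2 for 1 ≤ k ≤ 137. This harmonic recurrence is solved by u_k = k/138, giving u_99 = 99/138 = 33/46.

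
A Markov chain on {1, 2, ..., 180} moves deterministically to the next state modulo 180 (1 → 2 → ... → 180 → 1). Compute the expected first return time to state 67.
E[T_67 | X_0 = 67] = 180

The chain cycles deterministically, so starting at state 67 it returns in exactly 180 steps. Equivalently, the stationary distribution is uniform π_j = 1/180 for every state j, so by Kac's formula E[T_67] = 1/π_67 = 180.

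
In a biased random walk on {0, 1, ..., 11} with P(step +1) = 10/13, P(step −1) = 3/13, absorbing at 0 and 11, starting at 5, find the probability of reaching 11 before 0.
P(hit 11 before 0) = (1 − (3/10)^5) / (1 − (3/10)^11) = 14251000000/14285688979

Let u_k denote P(reach 11 before 0 | start at k). Boundary: u_0 = 0, u_11 = 1. Recurrence: u_k = 10/13·u_{k+1} + 3/13·u_{k-1} for 1 ≤ k ≤ 10. Try u_k = A + B·r^k with r = q/p = (3/13)/(10/13) = 3/10. Substitution satisfies the recurrence; boundary conditions give:
  u_k = (1 − r^k) / (1 − r^N) = (1 − (3/10)^5) / (1 − (3/10)^11) = 14251000000/14285688979.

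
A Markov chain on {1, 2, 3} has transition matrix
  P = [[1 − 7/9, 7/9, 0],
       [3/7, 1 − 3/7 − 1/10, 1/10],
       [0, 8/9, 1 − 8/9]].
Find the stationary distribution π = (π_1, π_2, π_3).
π = (2160/6521, 3920/6521, 441/6521)

This is a birth-death chain on three states, which satisfies detailed balance: π_1 · P_{12} = π_2 · P_{21} and π_2 · P_{23} = π_3 · P_{32}.
From π_1 · 7/9 = π_2 · 3/7: π_2/π_1 = (7/9)/(3/7) = 49/27.
From π_2 · 1/10 = π_3 · 8/9: π_3/π_2 = (1/10)/(8/9) = 9/80.
Take π_1 proportional to 1; then unnormalized π = (1, 49/27, 49/240). Normalize by dividing by the sum 6521/2160:
  π = (2160/6521, 3920/6521, 441/6521).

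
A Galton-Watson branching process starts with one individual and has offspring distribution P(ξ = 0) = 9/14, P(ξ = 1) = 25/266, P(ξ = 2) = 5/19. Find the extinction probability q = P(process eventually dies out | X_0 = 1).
q = 1

Mean offspring μ = 0·9/14 + 1·25/266 + 2·5/19 = 165/266 ≤ 1. For μ ≤ 1 with offspring not concentrated at 1, the Galton-Watson process goes extinct almost surely, so q = 1.
(Algebraic check: The pgf is f(s) = 9/14 + 25/266·s + 5/19·s². The extinction probability q is the smallest fixed point of f in [0, 1]. Setting s = f(s):
  5/19·s² + (25/266 − 1)·s + 9/14 = 0
  5/19·s² − (9/14 + 5/19)·s + 9/14 = 0
which factors as (s − 1)·(5/19·s − 9/14) = 0, giving roots s = 1 and s = (9/14)/(5/19) = 171/70. Since 171/70 ≥ 1, the smallest root in [0, 1] is s = 1.)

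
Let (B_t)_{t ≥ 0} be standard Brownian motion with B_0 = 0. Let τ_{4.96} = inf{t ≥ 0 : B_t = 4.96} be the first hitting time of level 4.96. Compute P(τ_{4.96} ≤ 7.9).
P(τ_{4.96} ≤ 7.9) = 2(1 − Φ(4.96/√7.9)) = 2(1 − Φ(1.7647)) ≈ 0.0776

By the reflection principle for standard BM, P(τ_b ≤ t) = 2 · P(B_t ≥ b). Since B_t ~ N(0, t), P(B_t ≥ 4.96) = 1 − Φ(4.96/√t) = 1 − Φ(4.96/√7.9) = 1 − Φ(1.7647) ≈ 0.03881. Doubling: P(τ_{4.96} ≤ 7.9) ≈ 2 · 0.03881 = 0.07762 ≈ 0.0776.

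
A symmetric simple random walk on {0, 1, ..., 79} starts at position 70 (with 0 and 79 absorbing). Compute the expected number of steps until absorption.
E[τ | X_0 = 70] = 630

Let v_k = E[τ | X_0 = k]. Boundary: v_0 = v_79 = 0. Recurrence: v_k = 1 + (v_{k-1} + v_{k+1})/2 for 1 ≤ k ≤ 78. The particular solution to v_k − (v_{k-1} + v_{k+1})/2 = 1 is v_k = −k^2. Adding homogeneous solution A + B k and matching boundaries gives v_k = k (79 − k). Substituting k = 70: v_70 = 70 · 9 = 630.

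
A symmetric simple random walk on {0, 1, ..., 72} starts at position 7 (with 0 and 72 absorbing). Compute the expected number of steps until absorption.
E[τ | X_0 = 7] = 455

Let v_k = E[τ | X_0 = k]. Boundary: v_0 = v_72 = 0. Recurrence: v_k = 1 + (v_{k-1} + v_{k+1})/2 for 1 ≤ k ≤ 71. The particular solution to v_k − (v_{k-1} + v_{k+1})/2 = 1 is v_k = −k^2. Adding homogeneous solution A + B k and matching boundaries gives v_k = k (72 − k). Substituting k = 7: v_7 = 7 · 65 = 455.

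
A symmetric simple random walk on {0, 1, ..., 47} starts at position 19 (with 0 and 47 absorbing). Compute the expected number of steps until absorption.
E[τ | X_0 = 19] = 532

Let v_k = E[τ | X_0 = k]. Boundary: v_0 = v_47 = 0. Recurrence: v_k = 1 + (v_{k-1} + v_{k+1})/2 for 1 ≤ k ≤ 46. The particular solution to v_k − (v_{k-1} + v_{k+1})/2 = 1 is v_k = −k^2. Adding homogeneous solution A + B k and matching boundaries gives v_k = k (47 − k). Substituting k = 19: v_19 = 19 · 28 = 532.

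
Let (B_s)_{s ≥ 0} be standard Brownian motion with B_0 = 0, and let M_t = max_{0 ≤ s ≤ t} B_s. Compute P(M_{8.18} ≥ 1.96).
P(M_{8.18} ≥ 1.96) = 2·P(B_{8.18} ≥ 1.96) = 2(1 − Φ(1.96/√8.18)) ≈ 0.4932

By the reflection principle for Brownian motion, P(M_t ≥ a) = 2 · P(B_t ≥ a) for a ≥ 0. Since B_t ~ N(0, t), P(B_t ≥ 1.96) = 1 − Φ(1.96/√t) = 1 − Φ(1.96/√8.18) = 1 − Φ(0.6853). So
  P(M_{8.18} ≥ 1.96) = 2(1 − Φ(0.6853)) ≈ 0.4932.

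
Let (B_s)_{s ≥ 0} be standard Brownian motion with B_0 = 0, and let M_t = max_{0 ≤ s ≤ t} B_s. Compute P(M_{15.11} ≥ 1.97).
P(M_{15.11} ≥ 1.97) = 2·P(B_{15.11} ≥ 1.97) = 2(1 − Φ(1.97/√15.11)) ≈ 0.6123

By the reflection principle for Brownian motion, P(M_t ≥ a) = 2 · P(B_t ≥ a) for a ≥ 0. Since B_t ~ N(0, t), P(B_t ≥ 1.97) = 1 − Φ(1.97/√t) = 1 − Φ(1.97/√15.11) = 1 − Φ(0.5068). So
  P(M_{15.11} ≥ 1.97) = 2(1 − Φ(0.5068)) ≈ 0.6123.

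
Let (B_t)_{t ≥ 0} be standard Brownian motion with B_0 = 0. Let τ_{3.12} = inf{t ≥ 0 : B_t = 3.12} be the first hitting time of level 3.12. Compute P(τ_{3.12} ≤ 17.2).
P(τ_{3.12} ≤ 17.2) = 2(1 − Φ(3.12/√17.2)) = 2(1 − Φ(0.7523)) ≈ 0.4519

By the reflection principle for standard BM, P(τ_b ≤ t) = 2 · P(B_t ≥ b). Since B_t ~ N(0, t), P(B_t ≥ 3.12) = 1 − Φ(3.12/√t) = 1 − Φ(3.12/√17.2) = 1 − Φ(0.7523) ≈ 0.22594. Doubling: P(τ_{3.12} ≤ 17.2) ≈ 2 · 0.22594 = 0.45188 ≈ 0.4519.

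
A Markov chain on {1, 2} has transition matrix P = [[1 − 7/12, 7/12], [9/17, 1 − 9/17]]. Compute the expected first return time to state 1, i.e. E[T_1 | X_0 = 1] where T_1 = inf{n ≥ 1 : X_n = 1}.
E[T_1 | X_0 = 1] = 1/π_1 = 227/108

For an irreducible recurrent Markov chain with stationary distribution π, E[T_i | X_0 = i] = 1/π_i (Kac's formula). Here π_1 = (9/17)/(7/12 + 9/17) = (9/17)/(227/204) = 108/227, so E[T_1 | X_0 = 1] = 1/π_1 = (7/12 + 9/17)/(9/17) = (227/204)/(9/17) = 227/108.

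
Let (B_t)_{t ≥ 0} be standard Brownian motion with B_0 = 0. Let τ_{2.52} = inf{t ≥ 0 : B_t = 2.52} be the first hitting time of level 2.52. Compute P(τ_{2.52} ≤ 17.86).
P(τ_{2.52} ≤ 17.86) = 2(1 − Φ(2.52/√17.86)) = 2(1 − Φ(0.5963)) ≈ 0.5510

By the reflection principle for standard BM, P(τ_b ≤ t) = 2 · P(B_t ≥ b). Since B_t ~ N(0, t), P(B_t ≥ 2.52) = 1 − Φ(2.52/√t) = 1 − Φ(2.52/√17.86) = 1 − Φ(0.5963) ≈ 0.27549. Doubling: P(τ_{2.52} ≤ 17.86) ≈ 2 · 0.27549 = 0.55098 ≈ 0.5510.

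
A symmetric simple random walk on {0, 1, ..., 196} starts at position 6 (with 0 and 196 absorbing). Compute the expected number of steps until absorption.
E[τ | X_0 = 6] = 1140

Let v_k = E[τ | X_0 = k]. Boundary: v_0 = v_196 = 0. Recurrence: v_k = 1 + (v_{k-1} + v_{k+1})/2 for 1 ≤ k ≤ 195. The particular solution to v_k − (v_{k-1} + v_{k+1})/2 = 1 is v_k = −k^2. Adding homogeneous solution A + B k and matching boundaries gives v_k = k (196 − k). Substituting k = 6: v_6 = 6 · 190 = 1140.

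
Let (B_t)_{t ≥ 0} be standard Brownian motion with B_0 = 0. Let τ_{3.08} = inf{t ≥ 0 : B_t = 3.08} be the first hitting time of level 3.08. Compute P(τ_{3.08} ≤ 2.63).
P(τ_{3.08} ≤ 2.63) = 2(1 − Φ(3.08/√2.63)) = 2(1 − Φ(1.8992)) ≈ 0.0575

By the reflection principle for standard BM, P(τ_b ≤ t) = 2 · P(B_t ≥ b). Since B_t ~ N(0, t), P(B_t ≥ 3.08) = 1 − Φ(3.08/√t) = 1 − Φ(3.08/√2.63) = 1 − Φ(1.8992) ≈ 0.02877. Doubling: P(τ_{3.08} ≤ 2.63) ≈ 2 · 0.02877 = 0.05754 ≈ 0.0575.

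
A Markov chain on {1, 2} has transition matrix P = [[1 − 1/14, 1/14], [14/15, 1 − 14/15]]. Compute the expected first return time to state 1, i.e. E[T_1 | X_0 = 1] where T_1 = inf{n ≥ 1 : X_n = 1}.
E[T_1 | X_0 = 1] = 1/π_1 = 211/196

For an irreducible recurrent Markov chain with stationary distribution π, E[T_i | X_0 = i] = 1/π_i (Kac's formula). Here π_1 = (14/15)/(1/14 + 14/15) = (14/15)/(211/210) = 196/211, so E[T_1 | X_0 = 1] = 1/π_1 = (1/14 + 14/15)/(14/15) = (211/210)/(14/15) = 211/196.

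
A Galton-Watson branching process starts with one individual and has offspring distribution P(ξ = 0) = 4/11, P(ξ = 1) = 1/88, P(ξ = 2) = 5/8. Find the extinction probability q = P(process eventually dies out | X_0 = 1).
q = 32/55

The pgf is f(s) = 4/11 + 1/88·s + 5/8·s². The extinction probability q is the smallest fixed point of f in [0, 1]. Setting s = f(s):
  5/8·s² + (1/88 − 1)·s + 4/11 = 0
  5/8·s² − (4/11 + 5/8)·s + 4/11 = 0
which factors as (s − 1)·(5/8·s − 4/11) = 0, giving roots s = 1 and s = (4/11)/(5/8) = 32/55.
Mean offspring μ = 1/88 + 2·5/8 = 111/88 > 1 (supercritical), so q < 1. The extinction probability is the smaller root: q = (4/11)/(5/8) = 32/55.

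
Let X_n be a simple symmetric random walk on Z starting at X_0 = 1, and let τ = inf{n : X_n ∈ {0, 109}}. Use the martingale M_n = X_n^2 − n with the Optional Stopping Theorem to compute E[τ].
E[τ] = 108

M_n = X_n^2 − n is a martingale (since E[X_{n+1}^2 | F_n] = X_n^2 + 1). By OST (τ has finite mean in a bounded region), E[M_τ] = E[M_0] = X_0^2 − 0 = 1^2 = 1. Also E[M_τ] = E[X_τ^2] − E[τ]. The walk exits at 0 or 109, with P(hit 109 first) = 1/109, so E[X_τ^2] = 109^2 · 1/109 + 0 = 109. Thus E[τ] = E[X_τ^2] − E[M_τ] = 109 − 1 = 108 = 1(109 − 1) = 108.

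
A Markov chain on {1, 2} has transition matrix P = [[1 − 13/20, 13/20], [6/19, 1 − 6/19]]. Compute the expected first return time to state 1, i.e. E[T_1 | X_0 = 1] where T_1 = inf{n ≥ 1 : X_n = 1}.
E[T_1 | X_0 = 1] = 1/π_1 = 367/120

For an irreducible recurrent Markov chain with stationary distribution π, E[T_i | X_0 = i] = 1/π_i (Kac's formula). Here π_1 = (6/19)/(13/20 + 6/19) = (6/19)/(367/380) = 120/367, so E[T_1 | X_0 = 1] = 1/π_1 = (13/20 + 6/19)/(6/19) = (367/380)/(6/19) = 367/120.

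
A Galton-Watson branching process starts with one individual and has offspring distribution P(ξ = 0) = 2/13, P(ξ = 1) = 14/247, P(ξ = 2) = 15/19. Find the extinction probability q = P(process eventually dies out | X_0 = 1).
q = 38/195

The pgf is f(s) = 2/13 + 14/247·s + 15/19·s². The extinction probability q is the smallest fixed point of f in [0, 1]. Setting s = f(s):
  15/19·s² + (14/247 − 1)·s + 2/13 = 0
  15/19·s² − (2/13 + 15/19)·s + 2/13 = 0
which factors as (s − 1)·(15/19·s − 2/13) = 0, giving roots s = 1 and s = (2/13)/(15/19) = 38/195.
Mean offspring μ = 14/247 + 2·15/19 = 404/247 > 1 (supercritical), so q < 1. The extinction probability is the smaller root: q = (2/13)/(15/19) = 38/195.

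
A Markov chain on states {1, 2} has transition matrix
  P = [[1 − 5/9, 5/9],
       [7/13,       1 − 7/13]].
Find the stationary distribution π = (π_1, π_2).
π_1 = 63/128, π_2 = 65/128

Solve πP = π with π_1 + π_2 = 1. From πP = π: π_1 · (1 − 5/9) + π_2 · 7/13 = π_1 ⇒ π_2 · 7/13 = π_1 · 5/9 ⇒ π_2/π_1 = (5/9)/(7/13) = 65/63. Together with π_1 + π_2 = 1:
  π_1 = (7/13)/(5/9 + 7/13) = (7/13)/(128/117) = 63/128,
  π_2 = (5/9)/(5/9 + 7/13) = (5/9)/(128/117) = 65/128.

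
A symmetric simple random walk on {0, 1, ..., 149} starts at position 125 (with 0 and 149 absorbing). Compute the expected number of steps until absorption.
E[τ | X_0 = 125] = 3000

Let v_k = E[τ | X_0 = k]. Boundary: v_0 = v_149 = 0. Recurrence: v_k = 1 + (v_{k-1} + v_{k+1})/2 for 1 ≤ k ≤ 148. The particular solution to v_k − (v_{k-1} + v_{k+1})/2 = 1 is v_k = −k^2. Adding homogeneous solution A + B k and matching boundaries gives v_k = k (149 − k). Substituting k = 125: v_125 = 125 · 24 = 3000.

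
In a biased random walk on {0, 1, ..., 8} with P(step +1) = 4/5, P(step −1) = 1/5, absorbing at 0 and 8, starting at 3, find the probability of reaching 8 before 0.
P(hit 8 before 0) = (1 − (1/4)^3) / (1 − (1/4)^8) = 21504/21845

Let u_k denote P(reach 8 before 0 | start at k). Boundary: u_0 = 0, u_8 = 1. Recurrence: u_k = 4/5·u_{k+1} + 1/5·u_{k-1} for 1 ≤ k ≤ 7. Try u_k = A + B·r^k with r = q/p = (1/5)/(4/5) = 1/4. Substitution satisfies the recurrence; boundary conditions give:
  u_k = (1 − r^k) / (1 − r^N) = (1 − (1/4)^3) / (1 − (1/4)^8) = 21504/21845.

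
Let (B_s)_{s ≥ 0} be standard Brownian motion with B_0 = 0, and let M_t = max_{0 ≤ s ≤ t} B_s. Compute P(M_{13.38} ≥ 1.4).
P(M_{13.38} ≥ 1.4) = 2·P(B_{13.38} ≥ 1.4) = 2(1 − Φ(1.4/√13.38)) ≈ 0.7019

By the reflection principle for Brownian motion, P(M_t ≥ a) = 2 · P(B_t ≥ a) for a ≥ 0. Since B_t ~ N(0, t), P(B_t ≥ 1.4) = 1 − Φ(1.4/√t) = 1 − Φ(1.4/√13.38) = 1 − Φ(0.3827). So
  P(M_{13.38} ≥ 1.4) = 2(1 − Φ(0.3827)) ≈ 0.7019.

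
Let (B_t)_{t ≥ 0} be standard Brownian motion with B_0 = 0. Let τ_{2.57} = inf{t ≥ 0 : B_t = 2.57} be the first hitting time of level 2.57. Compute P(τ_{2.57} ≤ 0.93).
P(τ_{2.57} ≤ 0.93) = 2(1 − Φ(2.57/√0.93)) = 2(1 − Φ(2.6650)) ≈ 0.0077

By the reflection principle for standard BM, P(τ_b ≤ t) = 2 · P(B_t ≥ b). Since B_t ~ N(0, t), P(B_t ≥ 2.57) = 1 − Φ(2.57/√t) = 1 − Φ(2.57/√0.93) = 1 − Φ(2.6650) ≈ 0.00385. Doubling: P(τ_{2.57} ≤ 0.93) ≈ 2 · 0.00385 = 0.00770 ≈ 0.0077.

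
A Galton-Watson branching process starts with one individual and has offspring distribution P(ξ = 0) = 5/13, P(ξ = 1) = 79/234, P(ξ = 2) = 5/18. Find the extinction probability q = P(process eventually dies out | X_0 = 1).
q = 1

Mean offspring μ = 0·5/13 + 1·79/234 + 2·5/18 = 209/234 ≤ 1. For μ ≤ 1 with offspring not concentrated at 1, the Galton-Watson process goes extinct almost surely, so q = 1.
(Algebraic check: The pgf is f(s) = 5/13 + 79/234·s + 5/18·s². The extinction probability q is the smallest fixed point of f in [0, 1]. Setting s = f(s):
  5/18·s² + (79/234 − 1)·s + 5/13 = 0
  5/18·s² − (5/13 + 5/18)·s + 5/13 = 0
which factors as (s − 1)·(5/18·s − 5/13) = 0, giving roots s = 1 and s = (5/13)/(5/18) = 18/13. Since 18/13 ≥ 1, the smallest root in [0, 1] is s = 1.)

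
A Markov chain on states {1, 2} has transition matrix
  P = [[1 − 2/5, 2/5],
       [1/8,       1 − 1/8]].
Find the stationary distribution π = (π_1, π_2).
π_1 = 5/21, π_2 = 16/21

Solve πP = π with π_1 + π_2 = 1. From πP = π: π_1 · (1 − 2/5) + π_2 · 1/8 = π_1 ⇒ π_2 · 1/8 = π_1 · 2/5 ⇒ π_2/π_1 = (2/5)/(1/8) = 16/5. Together with π_1 + π_2 = 1:
  π_1 = (1/8)/(2/5 + 1/8) = (1/8)/(21/40) = 5/21,
  π_2 = (2/5)/(2/5 + 1/8) = (2/5)/(21/40) = 16/21.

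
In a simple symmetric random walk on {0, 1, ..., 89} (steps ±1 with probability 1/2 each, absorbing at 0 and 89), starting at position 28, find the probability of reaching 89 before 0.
P(hit 89 before 0) = 28/89

Let u_k = P(hit 89 before 0 | start at k). Then u_0 = 0, u_89 = 1, and u_k = u_{k-1}/2 + u_{k+1}/2 for 1 ≤ k ≤ 88. This harmonic recurrence is solved by u_k = k/89, giving u_28 = 28/89.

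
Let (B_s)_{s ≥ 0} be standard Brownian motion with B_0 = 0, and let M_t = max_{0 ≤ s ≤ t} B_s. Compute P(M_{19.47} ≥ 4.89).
P(M_{19.47} ≥ 4.89) = 2·P(B_{19.47} ≥ 4.89) = 2(1 − Φ(4.89/√19.47)) ≈ 0.2678

By the reflection principle for Brownian motion, P(M_t ≥ a) = 2 · P(B_t ≥ a) for a ≥ 0. Since B_t ~ N(0, t), P(B_t ≥ 4.89) = 1 − Φ(4.89/√t) = 1 − Φ(4.89/√19.47) = 1 − Φ(1.1082). So
  P(M_{19.47} ≥ 4.89) = 2(1 − Φ(1.1082)) ≈ 0.2678.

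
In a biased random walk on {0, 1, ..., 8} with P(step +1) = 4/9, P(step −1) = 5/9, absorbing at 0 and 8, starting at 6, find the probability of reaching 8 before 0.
P(hit 8 before 0) = (1 − (5/4)^6) / (1 − (5/4)^8) = 20496/36121

Let u_k denote P(reach 8 before 0 | start at k). Boundary: u_0 = 0, u_8 = 1. Recurrence: u_k = 4/9·u_{k+1} + 5/9·u_{k-1} for 1 ≤ k ≤ 7. Try u_k = A + B·r^k with r = q/p = (5/9)/(4/9) = 5/4. Substitution satisfies the recurrence; boundary conditions give:
  u_k = (1 − r^k) / (1 − r^N) = (1 − (5/4)^6) / (1 − (5/4)^8) = 20496/36121.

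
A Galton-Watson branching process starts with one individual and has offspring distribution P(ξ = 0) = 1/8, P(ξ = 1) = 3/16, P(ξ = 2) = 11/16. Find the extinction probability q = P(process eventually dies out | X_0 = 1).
q = 2/11

The pgf is f(s) = 1/8 + 3/16·s + 11/16·s². The extinction probability q is the smallest fixed point of f in [0, 1]. Setting s = f(s):
  11/16·s² + (3/16 − 1)·s + 1/8 = 0
  11/16·s² − (1/8 + 11/16)·s + 1/8 = 0
which factors as (s − 1)·(11/16·s − 1/8) = 0, giving roots s = 1 and s = (1/8)/(11/16) = 2/11.
Mean offspring μ = 3/16 + 2·11/16 = 25/16 > 1 (supercritical), so q < 1. The extinction probability is the smaller root: q = (1/8)/(11/16) = 2/11.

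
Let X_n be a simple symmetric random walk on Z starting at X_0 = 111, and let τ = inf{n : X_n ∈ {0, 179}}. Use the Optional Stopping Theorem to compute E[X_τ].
E[X_τ] = 111

X_n is a martingale and τ is a bounded-mean stopping time (indeed τ is finite a.s. with bounded expectation since the walk is in a bounded region). By the OST, E[X_τ] = E[X_0] = 111. Equivalently: E[X_τ] = 179 · P(hit 179 first) + 0 · P(hit 0 first) = 179 · (111/179) = 111.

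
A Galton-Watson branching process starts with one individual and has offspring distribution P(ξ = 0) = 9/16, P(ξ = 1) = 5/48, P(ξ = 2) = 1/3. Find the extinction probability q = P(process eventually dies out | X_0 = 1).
q = 1

Mean offspring μ = 0·9/16 + 1·5/48 + 2·1/3 = 37/48 ≤ 1. For μ ≤ 1 with offspring not concentrated at 1, the Galton-Watson process goes extinct almost surely, so q = 1.
(Algebraic check: The pgf is f(s) = 9/16 + 5/48·s + 1/3·s². The extinction probability q is the smallest fixed point of f in [0, 1]. Setting s = f(s):
  1/3·s² + (5/48 − 1)·s + 9/16 = 0
  1/3·s² − (9/16 + 1/3)·s + 9/16 = 0
which factors as (s − 1)·(1/3·s − 9/16) = 0, giving roots s = 1 and s = (9/16)/(1/3) = 27/16. Since 27/16 ≥ 1, the smallest root in [0, 1] is s = 1.)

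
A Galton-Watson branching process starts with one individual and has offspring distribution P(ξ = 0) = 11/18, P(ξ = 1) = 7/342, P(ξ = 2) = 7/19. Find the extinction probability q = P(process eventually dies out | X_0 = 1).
q = 1

Mean offspring μ = 0·11/18 + 1·7/342 + 2·7/19 = 259/342 ≤ 1. For μ ≤ 1 with offspring not concentrated at 1, the Galton-Watson process goes extinct almost surely, so q = 1.
(Algebraic check: The pgf is f(s) = 11/18 + 7/342·s + 7/19·s². The extinction probability q is the smallest fixed point of f in [0, 1]. Setting s = f(s):
  7/19·s² + (7/342 − 1)·s + 11/18 = 0
  7/19·s² − (11/18 + 7/19)·s + 11/18 = 0
which factors as (s − 1)·(7/19·s − 11/18) = 0, giving roots s = 1 and s = (11/18)/(7/19) = 209/126. Since 209/126 ≥ 1, the smallest root in [0, 1] is s = 1.)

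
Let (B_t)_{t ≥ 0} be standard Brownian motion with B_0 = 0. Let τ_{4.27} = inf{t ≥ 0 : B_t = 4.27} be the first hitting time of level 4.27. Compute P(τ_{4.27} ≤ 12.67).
P(τ_{4.27} ≤ 12.67) = 2(1 − Φ(4.27/√12.67)) = 2(1 − Φ(1.1996)) ≈ 0.2303

By the reflection principle for standard BM, P(τ_b ≤ t) = 2 · P(B_t ≥ b). Since B_t ~ N(0, t), P(B_t ≥ 4.27) = 1 − Φ(4.27/√t) = 1 − Φ(4.27/√12.67) = 1 − Φ(1.1996) ≈ 0.11515. Doubling: P(τ_{4.27} ≤ 12.67) ≈ 2 · 0.11515 = 0.23030 ≈ 0.2303.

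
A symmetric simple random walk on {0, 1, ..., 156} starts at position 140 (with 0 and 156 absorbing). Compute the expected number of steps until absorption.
E[τ | X_0 = 140] = 2240

Let v_k = E[τ | X_0 = k]. Boundary: v_0 = v_156 = 0. Recurrence: v_k = 1 + (v_{k-1} + v_{k+1})/2 for 1 ≤ k ≤ 155. The particular solution to v_k − (v_{k-1} + v_{k+1})/2 = 1 is v_k = −k^2. Adding homogeneous solution A + B k and matching boundaries gives v_k = k (156 − k). Substituting k = 140: v_140 = 140 · 16 = 2240.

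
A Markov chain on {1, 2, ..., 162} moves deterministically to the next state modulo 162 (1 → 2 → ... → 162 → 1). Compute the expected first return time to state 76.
E[T_76 | X_0 = 76] = 162

The chain cycles deterministically, so starting at state 76 it returns in exactly 162 steps. Equivalently, the stationary distribution is uniform π_j = 1/162 for every state j, so by Kac's formula E[T_76] = 1/π_76 = 162.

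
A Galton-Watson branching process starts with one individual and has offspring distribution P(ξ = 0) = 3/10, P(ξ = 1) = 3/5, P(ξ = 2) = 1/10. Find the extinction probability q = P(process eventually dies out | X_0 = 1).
q = 1

Mean offspring μ = 0·3/10 + 1·3/5 + 2·1/10 = 4/5 ≤ 1. For μ ≤ 1 with offspring not concentrated at 1, the Galton-Watson process goes extinct almost surely, so q = 1.
(Algebraic check: The pgf is f(s) = 3/10 + 3/5·s + 1/10·s². The extinction probability q is the smallest fixed point of f in [0, 1]. Setting s = f(s):
  1/10·s² + (3/5 − 1)·s + 3/10 = 0
  1/10·s² − (3/10 + 1/10)·s + 3/10 = 0
which factors as (s − 1)·(1/10·s − 3/10) = 0, giving roots s = 1 and s = (3/10)/(1/10) = 3. Since 3 ≥ 1, the smallest root in [0, 1] is s = 1.)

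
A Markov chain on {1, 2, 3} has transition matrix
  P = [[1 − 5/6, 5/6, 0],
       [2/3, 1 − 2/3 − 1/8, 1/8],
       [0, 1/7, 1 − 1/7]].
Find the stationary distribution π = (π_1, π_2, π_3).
π = (32/107, 40/107, 35/107)

This is a birth-death chain on three states, which satisfies detailed balance: π_1 · P_{12} = π_2 · P_{21} and π_2 · P_{23} = π_3 · P_{32}.
From π_1 · 5/6 = π_2 · 2/3: π_2/π_1 = (5/6)/(2/3) = 5/4.
From π_2 · 1/8 = π_3 · 1/7: π_3/π_2 = (1/8)/(1/7) = 7/8.
Take π_1 proportional to 1; then unnormalized π = (1, 5/4, 35/32). Normalize by dividing by the sum 107/32:
  π = (32/107, 40/107, 35/107).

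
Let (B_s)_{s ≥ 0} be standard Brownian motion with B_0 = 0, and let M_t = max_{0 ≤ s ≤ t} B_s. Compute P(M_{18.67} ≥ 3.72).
P(M_{18.67} ≥ 3.72) = 2·P(B_{18.67} ≥ 3.72) = 2(1 − Φ(3.72/√18.67)) ≈ 0.3893

By the reflection principle for Brownian motion, P(M_t ≥ a) = 2 · P(B_t ≥ a) for a ≥ 0. Since B_t ~ N(0, t), P(B_t ≥ 3.72) = 1 − Φ(3.72/√t) = 1 − Φ(3.72/√18.67) = 1 − Φ(0.8609). So
  P(M_{18.67} ≥ 3.72) = 2(1 − Φ(0.8609)) ≈ 0.3893.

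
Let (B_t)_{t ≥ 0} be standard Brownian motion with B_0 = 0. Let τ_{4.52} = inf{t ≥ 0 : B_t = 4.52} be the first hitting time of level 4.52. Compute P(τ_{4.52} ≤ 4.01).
P(τ_{4.52} ≤ 4.01) = 2(1 − Φ(4.52/√4.01)) = 2(1 − Φ(2.2572)) ≈ 0.0240

By the reflection principle for standard BM, P(τ_b ≤ t) = 2 · P(B_t ≥ b). Since B_t ~ N(0, t), P(B_t ≥ 4.52) = 1 − Φ(4.52/√t) = 1 − Φ(4.52/√4.01) = 1 − Φ(2.2572) ≈ 0.01200. Doubling: P(τ_{4.52} ≤ 4.01) ≈ 2 · 0.01200 = 0.02400 ≈ 0.0240.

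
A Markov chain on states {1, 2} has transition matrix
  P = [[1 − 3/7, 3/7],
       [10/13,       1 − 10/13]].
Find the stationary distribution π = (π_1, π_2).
π_1 = 70/109, π_2 = 39/109

Solve πP = π with π_1 + π_2 = 1. From πP = π: π_1 · (1 − 3/7) + π_2 · 10/13 = π_1 ⇒ π_2 · 10/13 = π_1 · 3/7 ⇒ π_2/π_1 = (3/7)/(10/13) = 39/70. Together with π_1 + π_2 = 1:
  π_1 = (10/13)/(3/7 + 10/13) = (10/13)/(109/91) = 70/109,
  π_2 = (3/7)/(3/7 + 10/13) = (3/7)/(109/91) = 39/109.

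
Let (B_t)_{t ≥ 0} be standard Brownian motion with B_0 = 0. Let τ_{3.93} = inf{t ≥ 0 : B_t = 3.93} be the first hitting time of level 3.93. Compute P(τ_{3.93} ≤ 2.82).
P(τ_{3.93} ≤ 2.82) = 2(1 − Φ(3.93/√2.82)) = 2(1 − Φ(2.3403)) ≈ 0.0193

By the reflection principle for standard BM, P(τ_b ≤ t) = 2 · P(B_t ≥ b). Since B_t ~ N(0, t), P(B_t ≥ 3.93) = 1 − Φ(3.93/√t) = 1 − Φ(3.93/√2.82) = 1 − Φ(2.3403) ≈ 0.00963. Doubling: P(τ_{3.93} ≤ 2.82) ≈ 2 · 0.00963 = 0.01926 ≈ 0.0193.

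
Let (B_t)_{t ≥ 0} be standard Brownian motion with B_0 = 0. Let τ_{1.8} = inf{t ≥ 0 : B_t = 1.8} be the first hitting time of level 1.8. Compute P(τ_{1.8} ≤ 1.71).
P(τ_{1.8} ≤ 1.71) = 2(1 − Φ(1.8/√1.71)) = 2(1 − Φ(1.3765)) ≈ 0.1687

By the reflection principle for standard BM, P(τ_b ≤ t) = 2 · P(B_t ≥ b). Since B_t ~ N(0, t), P(B_t ≥ 1.8) = 1 − Φ(1.8/√t) = 1 − Φ(1.8/√1.71) = 1 − Φ(1.3765) ≈ 0.08433. Doubling: P(τ_{1.8} ≤ 1.71) ≈ 2 · 0.08433 = 0.16866 ≈ 0.1687.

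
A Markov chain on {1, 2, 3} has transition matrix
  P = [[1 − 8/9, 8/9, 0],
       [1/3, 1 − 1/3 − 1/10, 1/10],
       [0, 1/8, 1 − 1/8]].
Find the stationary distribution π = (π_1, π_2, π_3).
π = (5/29, 40/87, 32/87)

This is a birth-death chain on three states, which satisfies detailed balance: π_1 · P_{12} = π_2 · P_{21} and π_2 · P_{23} = π_3 · P_{32}.
From π_1 · 8/9 = π_2 · 1/3: π_2/π_1 = (8/9)/(1/3) = 8/3.
From π_2 · 1/10 = π_3 · 1/8: π_3/π_2 = (1/10)/(1/8) = 4/5.
Take π_1 proportional to 1; then unnormalized π = (1, 8/3, 32/15). Normalize by dividing by the sum 29/5:
  π = (5/29, 40/87, 32/87).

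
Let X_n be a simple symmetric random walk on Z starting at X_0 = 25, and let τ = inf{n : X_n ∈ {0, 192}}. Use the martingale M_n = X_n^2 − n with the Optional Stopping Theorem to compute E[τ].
E[τ] = 4175

M_n = X_n^2 − n is a martingale (since E[X_{n+1}^2 | F_n] = X_n^2 + 1). By OST (τ has finite mean in a bounded region), E[M_τ] = E[M_0] = X_0^2 − 0 = 25^2 = 625. Also E[M_τ] = E[X_τ^2] − E[τ]. The walk exits at 0 or 192, with P(hit 192 first) = 25/192, so E[X_τ^2] = 192^2 · 25/192 + 0 = 4800. Thus E[τ] = E[X_τ^2] − E[M_τ] = 4800 − 625 = 4175 = 25(192 − 25) = 4175.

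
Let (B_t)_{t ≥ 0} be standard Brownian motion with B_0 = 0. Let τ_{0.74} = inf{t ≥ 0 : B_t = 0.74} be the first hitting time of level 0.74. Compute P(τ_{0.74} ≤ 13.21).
P(τ_{0.74} ≤ 13.21) = 2(1 − Φ(0.74/√13.21)) = 2(1 − Φ(0.2036)) ≈ 0.8387

By the reflection principle for standard BM, P(τ_b ≤ t) = 2 · P(B_t ≥ b). Since B_t ~ N(0, t), P(B_t ≥ 0.74) = 1 − Φ(0.74/√t) = 1 − Φ(0.74/√13.21) = 1 − Φ(0.2036) ≈ 0.41933. Doubling: P(τ_{0.74} ≤ 13.21) ≈ 2 · 0.41933 = 0.83866 ≈ 0.8387.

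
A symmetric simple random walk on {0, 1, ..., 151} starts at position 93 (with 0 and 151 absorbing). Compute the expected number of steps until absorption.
E[τ | X_0 = 93] = 5394

Let v_k = E[τ | X_0 = k]. Boundary: v_0 = v_151 = 0. Recurrence: v_k = 1 + (v_{k-1} + v_{k+1})/2 for 1 ≤ k ≤ 150. The particular solution to v_k − (v_{k-1} + v_{k+1})/2 = 1 is v_k = −k^2. Adding homogeneous solution A + B k and matching boundaries gives v_k = k (151 − k). Substituting k = 93: v_93 = 93 · 58 = 5394.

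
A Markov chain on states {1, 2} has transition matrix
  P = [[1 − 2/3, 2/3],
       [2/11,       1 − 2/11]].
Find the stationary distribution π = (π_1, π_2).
π_1 = 3/14, π_2 = 11/14

Solve πP = π with π_1 + π_2 = 1. From πP = π: π_1 · (1 − 2/3) + π_2 · 2/11 = π_1 ⇒ π_2 · 2/11 = π_1 · 2/3 ⇒ π_2/π_1 = (2/3)/(2/11) = 11/3. Together with π_1 + π_2 = 1:
  π_1 = (2/11)/(2/3 + 2/11) = (2/11)/(28/33) = 3/14,
  π_2 = (2/3)/(2/3 + 2/11) = (2/3)/(28/33) = 11/14.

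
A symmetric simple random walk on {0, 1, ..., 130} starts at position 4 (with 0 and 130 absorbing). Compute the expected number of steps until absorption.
E[τ | X_0 = 4] = 504

Let v_k = E[τ | X_0 = k]. Boundary: v_0 = v_130 = 0. Recurrence: v_k = 1 + (v_{k-1} + v_{k+1})/2 for 1 ≤ k ≤ 129. The particular solution to v_k − (v_{k-1} + v_{k+1})/2 = 1 is v_k = −k^2. Adding homogeneous solution A + B k and matching boundaries gives v_k = k (130 − k). Substituting k = 4: v_4 = 4 · 126 = 504.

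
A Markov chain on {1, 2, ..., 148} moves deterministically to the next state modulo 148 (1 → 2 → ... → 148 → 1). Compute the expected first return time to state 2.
E[T_2 | X_0 = 2] = 148

The chain cycles deterministically, so starting at state 2 it returns in exactly 148 steps. Equivalently, the stationary distribution is uniform π_j = 1/148 for every state j, so by Kac's formula E[T_2] = 1/π_2 = 148.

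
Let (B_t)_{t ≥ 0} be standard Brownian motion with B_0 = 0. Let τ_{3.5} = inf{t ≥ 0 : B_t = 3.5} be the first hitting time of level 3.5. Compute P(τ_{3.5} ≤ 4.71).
P(τ_{3.5} ≤ 4.71) = 2(1 − Φ(3.5/√4.71)) = 2(1 − Φ(1.6127)) ≈ 0.1068

By the reflection principle for standard BM, P(τ_b ≤ t) = 2 · P(B_t ≥ b). Since B_t ~ N(0, t), P(B_t ≥ 3.5) = 1 − Φ(3.5/√t) = 1 − Φ(3.5/√4.71) = 1 − Φ(1.6127) ≈ 0.05340. Doubling: P(τ_{3.5} ≤ 4.71) ≈ 2 · 0.05340 = 0.10680 ≈ 0.1068.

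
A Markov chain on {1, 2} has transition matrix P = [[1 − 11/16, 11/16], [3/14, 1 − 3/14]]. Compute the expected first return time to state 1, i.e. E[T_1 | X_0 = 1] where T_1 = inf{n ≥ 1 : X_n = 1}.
E[T_1 | X_0 = 1] = 1/π_1 = 101/24

For an irreducible recurrent Markov chain with stationary distribution π, E[T_i | X_0 = i] = 1/π_i (Kac's formula). Here π_1 = (3/14)/(11/16 + 3/14) = (3/14)/(101/112) = 24/101, so E[T_1 | X_0 = 1] = 1/π_1 = (11/16 + 3/14)/(3/14) = (101/112)/(3/14) = 101/24.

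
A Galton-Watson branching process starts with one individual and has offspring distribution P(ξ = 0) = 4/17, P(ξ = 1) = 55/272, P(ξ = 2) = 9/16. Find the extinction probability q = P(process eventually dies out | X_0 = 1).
q = 64/153

The pgf is f(s) = 4/17 + 55/272·s + 9/16·s². The extinction probability q is the smallest fixed point of f in [0, 1]. Setting s = f(s):
  9/16·s² + (55/272 − 1)·s + 4/17 = 0
  9/16·s² − (4/17 + 9/16)·s + 4/17 = 0
which factors as (s − 1)·(9/16·s − 4/17) = 0, giving roots s = 1 and s = (4/17)/(9/16) = 64/153.
Mean offspring μ = 55/272 + 2·9/16 = 361/272 > 1 (supercritical), so q < 1. The extinction probability is the smaller root: q = (4/17)/(9/16) = 64/153.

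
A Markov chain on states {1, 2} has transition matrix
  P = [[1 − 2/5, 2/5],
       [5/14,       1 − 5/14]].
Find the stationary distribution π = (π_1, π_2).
π_1 = 25/53, π_2 = 28/53

Solve πP = π with π_1 + π_2 = 1. From πP = π: π_1 · (1 − 2/5) + π_2 · 5/14 = π_1 ⇒ π_2 · 5/14 = π_1 · 2/5 ⇒ π_2/π_1 = (2/5)/(5/14) = 28/25. Together with π_1 + π_2 = 1:
  π_1 = (5/14)/(2/5 + 5/14) = (5/14)/(53/70) = 25/53,
  π_2 = (2/5)/(2/5 + 5/14) = (2/5)/(53/70) = 28/53.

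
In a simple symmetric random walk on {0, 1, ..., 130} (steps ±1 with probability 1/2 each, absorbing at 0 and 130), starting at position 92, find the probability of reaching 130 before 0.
P(hit 130 before 0) = 92/130 = 46/65

Let u_k = P(hit 130 before 0 | start at k). Then u_0 = 0, u_130 = 1, and u_k = u_{k-1}/2 + u_{k+1}/2 for 1 ≤ k ≤ 129. This harmonic recurrence is solved by u_k = k/130, giving u_92 = 92/130 = 46/65.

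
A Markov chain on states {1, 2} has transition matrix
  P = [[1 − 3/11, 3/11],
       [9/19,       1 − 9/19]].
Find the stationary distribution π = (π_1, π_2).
π_1 = 33/52, π_2 = 19/52

Solve πP = π with π_1 + π_2 = 1. From πP = π: π_1 · (1 − 3/11) + π_2 · 9/19 = π_1 ⇒ π_2 · 9/19 = π_1 · 3/11 ⇒ π_2/π_1 = (3/11)/(9/19) = 19/33. Together with π_1 + π_2 = 1:
  π_1 = (9/19)/(3/11 + 9/19) = (9/19)/(156/209) = 33/52,
  π_2 = (3/11)/(3/11 + 9/19) = (3/11)/(156/209) = 19/52.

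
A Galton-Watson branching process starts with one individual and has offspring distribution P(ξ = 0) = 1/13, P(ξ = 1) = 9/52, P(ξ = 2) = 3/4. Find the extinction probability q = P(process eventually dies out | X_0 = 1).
q = 4/39

The pgf is f(s) = 1/13 + 9/52·s + 3/4·s². The extinction probability q is the smallest fixed point of f in [0, 1]. Setting s = f(s):
  3/4·s² + (9/52 − 1)·s + 1/13 = 0
  3/4·s² − (1/13 + 3/4)·s + 1/13 = 0
which factors as (s − 1)·(3/4·s − 1/13) = 0, giving roots s = 1 and s = (1/13)/(3/4) = 4/39.
Mean offspring μ = 9/52 + 2·3/4 = 87/52 > 1 (supercritical), so q < 1. The extinction probability is the smaller root: q = (1/13)/(3/4) = 4/39.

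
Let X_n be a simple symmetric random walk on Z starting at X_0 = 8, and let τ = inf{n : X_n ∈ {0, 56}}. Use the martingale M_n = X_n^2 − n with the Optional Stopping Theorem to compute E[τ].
E[τ] = 384

M_n = X_n^2 − n is a martingale (since E[X_{n+1}^2 | F_n] = X_n^2 + 1). By OST (τ has finite mean in a bounded region), E[M_τ] = E[M_0] = X_0^2 − 0 = 8^2 = 64. Also E[M_τ] = E[X_τ^2] − E[τ]. The walk exits at 0 or 56, with P(hit 56 first) = 8/56, so E[X_τ^2] = 56^2 · 8/56 + 0 = 448. Thus E[τ] = E[X_τ^2] − E[M_τ] = 448 − 64 = 384 = 8(56 − 8) = 384.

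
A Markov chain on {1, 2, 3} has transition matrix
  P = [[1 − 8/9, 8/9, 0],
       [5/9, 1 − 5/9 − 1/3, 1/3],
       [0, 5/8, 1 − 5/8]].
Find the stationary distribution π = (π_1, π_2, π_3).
π = (75/259, 120/259, 64/259)

This is a birth-death chain on three states, which satisfies detailed balance: π_1 · P_{12} = π_2 · P_{21} and π_2 · P_{23} = π_3 · P_{32}.
From π_1 · 8/9 = π_2 · 5/9: π_2/π_1 = (8/9)/(5/9) = 8/5.
From π_2 · 1/3 = π_3 · 5/8: π_3/π_2 = (1/3)/(5/8) = 8/15.
Take π_1 proportional to 1; then unnormalized π = (1, 8/5, 64/75). Normalize by dividing by the sum 259/75:
  π = (75/259, 120/259, 64/259).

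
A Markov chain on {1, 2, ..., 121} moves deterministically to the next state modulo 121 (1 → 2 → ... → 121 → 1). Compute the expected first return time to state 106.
E[T_106 | X_0 = 106] = 121

The chain cycles deterministically, so starting at state 106 it returns in exactly 121 steps. Equivalently, the stationary distribution is uniform π_j = 1/121 for every state j, so by Kac's formula E[T_106] = 1/π_106 = 121.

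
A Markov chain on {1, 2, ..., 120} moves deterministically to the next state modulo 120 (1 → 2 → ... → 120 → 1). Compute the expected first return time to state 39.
E[T_39 | X_0 = 39] = 120

The chain cycles deterministically, so starting at state 39 it returns in exactly 120 steps. Equivalently, the stationary distribution is uniform π_j = 1/120 for every state j, so by Kac's formula E[T_39] = 1/π_39 = 120.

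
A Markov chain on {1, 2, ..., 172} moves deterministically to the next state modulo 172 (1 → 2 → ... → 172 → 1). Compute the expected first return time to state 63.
E[T_63 | X_0 = 63] = 172

The chain cycles deterministically, so starting at state 63 it returns in exactly 172 steps. Equivalently, the stationary distribution is uniform π_j = 1/172 for every state j, so by Kac's formula E[T_63] = 1/π_63 = 172.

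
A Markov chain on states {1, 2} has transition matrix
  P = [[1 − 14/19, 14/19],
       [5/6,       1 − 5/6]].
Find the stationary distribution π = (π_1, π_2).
π_1 = 95/179, π_2 = 84/179

Solve πP = π with π_1 + π_2 = 1. From πP = π: π_1 · (1 − 14/19) + π_2 · 5/6 = π_1 ⇒ π_2 · 5/6 = π_1 · 14/19 ⇒ π_2/π_1 = (14/19)/(5/6) = 84/95. Together with π_1 + π_2 = 1:
  π_1 = (5/6)/(14/19 + 5/6) = (5/6)/(179/114) = 95/179,
  π_2 = (14/19)/(14/19 + 5/6) = (14/19)/(179/114) = 84/179.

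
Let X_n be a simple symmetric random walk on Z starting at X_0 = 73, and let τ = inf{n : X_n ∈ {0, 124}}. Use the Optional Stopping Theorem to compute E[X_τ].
E[X_τ] = 73

X_n is a martingale and τ is a bounded-mean stopping time (indeed τ is finite a.s. with bounded expectation since the walk is in a bounded region). By the OST, E[X_τ] = E[X_0] = 73. Equivalently: E[X_τ] = 124 · P(hit 124 first) + 0 · P(hit 0 first) = 124 · (73/124) = 73.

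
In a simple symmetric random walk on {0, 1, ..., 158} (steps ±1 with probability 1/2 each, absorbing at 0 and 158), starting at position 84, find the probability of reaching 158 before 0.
P(hit 158 before 0) = 84/158 = 42/79

Let u_k = P(hit 158 before 0 | start at k). Then u_0 = 0, u_158 = 1, and u_k = u_{k-1}/2 + u_{k+1}/2 for 1 ≤ k ≤ 157. This harmonic recurrence is solved by u_k = k/158, giving u_84 = 84/158 = 42/79.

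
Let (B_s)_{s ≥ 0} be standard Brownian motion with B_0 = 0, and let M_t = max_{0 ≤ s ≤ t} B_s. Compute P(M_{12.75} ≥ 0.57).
P(M_{12.75} ≥ 0.57) = 2·P(B_{12.75} ≥ 0.57) = 2(1 − Φ(0.57/√12.75)) ≈ 0.8732

By the reflection principle for Brownian motion, P(M_t ≥ a) = 2 · P(B_t ≥ a) for a ≥ 0. Since B_t ~ N(0, t), P(B_t ≥ 0.57) = 1 − Φ(0.57/√t) = 1 − Φ(0.57/√12.75) = 1 − Φ(0.1596). So
  P(M_{12.75} ≥ 0.57) = 2(1 − Φ(0.1596)) ≈ 0.8732.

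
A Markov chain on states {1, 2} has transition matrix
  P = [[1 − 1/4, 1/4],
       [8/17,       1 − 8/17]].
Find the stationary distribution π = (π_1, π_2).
π_1 = 32/49, π_2 = 17/49

Solve πP = π with π_1 + π_2 = 1. From πP = π: π_1 · (1 − 1/4) + π_2 · 8/17 = π_1 ⇒ π_2 · 8/17 = π_1 · 1/4 ⇒ π_2/π_1 = (1/4)/(8/17) = 17/32. Together with π_1 + π_2 = 1:
  π_1 = (8/17)/(1/4 + 8/17) = (8/17)/(49/68) = 32/49,
  π_2 = (1/4)/(1/4 + 8/17) = (1/4)/(49/68) = 17/49.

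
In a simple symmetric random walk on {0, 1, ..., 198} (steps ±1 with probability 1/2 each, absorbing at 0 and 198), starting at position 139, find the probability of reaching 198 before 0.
P(hit 198 before 0) = 139/198

Let u_k = P(hit 198 before 0 | start at k). Then u_0 = 0, u_198 = 1, and u_k = u_{k-1}/2 + u_{k+1}/2 for 1 ≤ k ≤ 197. This harmonic recurrence is solved by u_k = k/198, giving u_139 = 139/198.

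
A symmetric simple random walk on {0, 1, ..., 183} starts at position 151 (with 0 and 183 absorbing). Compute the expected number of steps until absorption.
E[τ | X_0 = 151] = 4832

Let v_k = E[τ | X_0 = k]. Boundary: v_0 = v_183 = 0. Recurrence: v_k = 1 + (v_{k-1} + v_{k+1})/2 for 1 ≤ k ≤ 182. The particular solution to v_k − (v_{k-1} + v_{k+1})/2 = 1 is v_k = −k^2. Adding homogeneous solution A + B k and matching boundaries gives v_k = k (183 − k). Substituting k = 151: v_151 = 151 · 32 = 4832.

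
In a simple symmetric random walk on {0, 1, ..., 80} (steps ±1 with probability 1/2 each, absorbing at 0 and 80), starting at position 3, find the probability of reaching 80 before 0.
P(hit 80 before 0) = 3/80

Let u_k = P(hit 80 before 0 | start at k). Then u_0 = 0, u_80 = 1, and u_k = u_{k-1}/2 + u_{k+1}/2 for 1 ≤ k ≤ 79. This harmonic recurrence is solved by u_k = k/80, giving u_3 = 3/80.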